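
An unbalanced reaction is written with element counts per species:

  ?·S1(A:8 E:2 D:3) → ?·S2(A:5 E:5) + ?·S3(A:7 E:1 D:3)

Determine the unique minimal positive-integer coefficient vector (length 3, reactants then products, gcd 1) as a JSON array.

A: 5·8 = 40 | 1·5+5·7 = 40
E: 5·2 = 10 | 1·5+5·1 = 10
D: 5·3 = 15 | 1·0+5·3 = 15
gcd(5,1,5) = 1

Coefficients: [5, 1, 5]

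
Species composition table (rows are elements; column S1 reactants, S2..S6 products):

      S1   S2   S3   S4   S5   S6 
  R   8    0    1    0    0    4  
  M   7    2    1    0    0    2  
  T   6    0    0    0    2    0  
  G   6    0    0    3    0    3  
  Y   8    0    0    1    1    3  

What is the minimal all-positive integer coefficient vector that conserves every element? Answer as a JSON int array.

Coefficients: [2, 2, 4, 1, 6, 3]

R: 2·8 = 16 | 2·0+4·1+1·0+6·0+3·4 = 16
M: 2·7 = 14 | 2·2+4·1+1·0+6·0+3·2 = 14
T: 2·6 = 12 | 2·0+4·0+1·0+6·2+3·0 = 12
G: 2·6 = 12 | 2·0+4·0+1·3+6·0+3·3 = 12
Y: 2·8 = 16 | 2·0+4·0+1·1+6·1+3·3 = 16
gcd(2,2,4,1,6,3) = 1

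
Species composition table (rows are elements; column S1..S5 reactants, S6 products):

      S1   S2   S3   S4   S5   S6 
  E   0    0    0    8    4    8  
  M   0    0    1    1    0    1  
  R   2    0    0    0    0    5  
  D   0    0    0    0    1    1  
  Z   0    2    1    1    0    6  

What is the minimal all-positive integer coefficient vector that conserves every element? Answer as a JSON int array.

E: 5·0+5·0+1·0+1·8+2·4 = 16 | 2·8 = 16
M: 5·0+5·0+1·1+1·1+2·0 = 2 | 2·1 = 2
R: 5·2+5·0+1·0+1·0+2·0 = 10 | 2·5 = 10
D: 5·0+5·0+1·0+1·0+2·1 = 2 | 2·1 = 2
Z: 5·0+5·2+1·1+1·1+2·0 = 12 | 2·6 = 12
gcd(5,5,1,1,2,2) = 1

Coefficients: [5, 5, 1, 1, 2, 2]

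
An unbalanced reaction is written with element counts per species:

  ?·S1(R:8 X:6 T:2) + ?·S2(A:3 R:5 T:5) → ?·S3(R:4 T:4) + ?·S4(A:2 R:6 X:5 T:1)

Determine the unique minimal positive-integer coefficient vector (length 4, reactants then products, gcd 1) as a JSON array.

Coefficients: [5, 4, 6, 6]

A: 5·0+4·3 = 12 | 6·0+6·2 = 12
R: 5·8+4·5 = 60 | 6·4+6·6 = 60
X: 5·6+4·0 = 30 | 6·0+6·5 = 30
T: 5·2+4·5 = 30 | 6·4+6·1 = 30
gcd(5,4,6,6) = 1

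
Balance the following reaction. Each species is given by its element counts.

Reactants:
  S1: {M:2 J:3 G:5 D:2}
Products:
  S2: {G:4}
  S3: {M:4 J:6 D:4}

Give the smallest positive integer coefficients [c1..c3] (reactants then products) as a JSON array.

M: 4·2 = 8 | 5·0+2·4 = 8
J: 4·3 = 12 | 5·0+2·6 = 12
G: 4·5 = 20 | 5·4+2·0 = 20
D: 4·2 = 8 | 5·0+2·4 = 8
gcd(4,5,2) = 1

Coefficients: [4, 5, 2]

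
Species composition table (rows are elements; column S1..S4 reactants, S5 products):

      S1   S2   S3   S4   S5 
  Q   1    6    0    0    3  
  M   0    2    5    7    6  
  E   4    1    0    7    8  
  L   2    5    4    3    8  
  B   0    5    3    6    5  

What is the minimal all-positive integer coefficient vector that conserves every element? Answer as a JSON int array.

Q: 6·1+1·6+3·0+1·0 = 12 | 4·3 = 12
M: 6·0+1·2+3·5+1·7 = 24 | 4·6 = 24
E: 6·4+1·1+3·0+1·7 = 32 | 4·8 = 32
L: 6·2+1·5+3·4+1·3 = 32 | 4·8 = 32
B: 6·0+1·5+3·3+1·6 = 20 | 4·5 = 20
gcd(6,1,3,1,4) = 1

Coefficients: [6, 1, 3, 1, 4]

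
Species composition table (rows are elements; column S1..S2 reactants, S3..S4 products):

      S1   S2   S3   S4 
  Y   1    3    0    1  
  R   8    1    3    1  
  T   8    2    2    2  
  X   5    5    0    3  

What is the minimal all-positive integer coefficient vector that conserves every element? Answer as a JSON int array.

Y: 2·1+1·3 = 5 | 4·0+5·1 = 5
R: 2·8+1·1 = 17 | 4·3+5·1 = 17
T: 2·8+1·2 = 18 | 4·2+5·2 = 18
X: 2·5+1·5 = 15 | 4·0+5·3 = 15
gcd(2,1,4,5) = 1

Coefficients: [2, 1, 4, 5]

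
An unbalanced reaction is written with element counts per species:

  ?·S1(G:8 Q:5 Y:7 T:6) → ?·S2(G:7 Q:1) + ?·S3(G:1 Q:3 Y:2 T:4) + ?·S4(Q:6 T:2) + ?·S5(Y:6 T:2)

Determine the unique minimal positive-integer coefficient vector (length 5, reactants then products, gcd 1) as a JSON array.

Coefficients: [6, 6, 6, 1, 5]

G: 6·8 = 48 | 6·7+6·1+1·0+5·0 = 48
Q: 6·5 = 30 | 6·1+6·3+1·6+5·0 = 30
Y: 6·7 = 42 | 6·0+6·2+1·0+5·6 = 42
T: 6·6 = 36 | 6·0+6·4+1·2+5·2 = 36
gcd(6,6,6,1,5) = 1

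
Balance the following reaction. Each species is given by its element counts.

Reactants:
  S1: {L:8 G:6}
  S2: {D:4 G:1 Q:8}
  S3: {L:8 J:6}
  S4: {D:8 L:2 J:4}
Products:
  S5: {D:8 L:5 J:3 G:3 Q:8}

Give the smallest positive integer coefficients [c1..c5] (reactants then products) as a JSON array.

Coefficients: [2, 6, 1, 3, 6]

D: 2·0+6·4+1·0+3·8 = 48 | 6·8 = 48
L: 2·8+6·0+1·8+3·2 = 30 | 6·5 = 30
J: 2·0+6·0+1·6+3·4 = 18 | 6·3 = 18
G: 2·6+6·1+1·0+3·0 = 18 | 6·3 = 18
Q: 2·0+6·8+1·0+3·0 = 48 | 6·8 = 48
gcd(2,6,1,3,6) = 1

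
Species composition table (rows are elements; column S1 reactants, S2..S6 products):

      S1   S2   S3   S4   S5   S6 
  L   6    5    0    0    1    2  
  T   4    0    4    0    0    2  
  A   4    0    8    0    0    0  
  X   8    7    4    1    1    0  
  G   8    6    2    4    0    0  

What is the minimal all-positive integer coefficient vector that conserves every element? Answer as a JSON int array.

Coefficients: [2, 1, 1, 2, 3, 2]

L: 2·6 = 12 | 1·5+1·0+2·0+3·1+2·2 = 12
T: 2·4 = 8 | 1·0+1·4+2·0+3·0+2·2 = 8
A: 2·4 = 8 | 1·0+1·8+2·0+3·0+2·0 = 8
X: 2·8 = 16 | 1·7+1·4+2·1+3·1+2·0 = 16
G: 2·8 = 16 | 1·6+1·2+2·4+3·0+2·0 = 16
gcd(2,1,1,2,3,2) = 1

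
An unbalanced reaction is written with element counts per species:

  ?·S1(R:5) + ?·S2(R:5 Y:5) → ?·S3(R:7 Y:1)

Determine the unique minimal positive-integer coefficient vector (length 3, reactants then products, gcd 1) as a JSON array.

R: 6·5+1·5 = 35 | 5·7 = 35
Y: 6·0+1·5 = 5 | 5·1 = 5
gcd(6,1,5) = 1

Coefficients: [6, 1, 5]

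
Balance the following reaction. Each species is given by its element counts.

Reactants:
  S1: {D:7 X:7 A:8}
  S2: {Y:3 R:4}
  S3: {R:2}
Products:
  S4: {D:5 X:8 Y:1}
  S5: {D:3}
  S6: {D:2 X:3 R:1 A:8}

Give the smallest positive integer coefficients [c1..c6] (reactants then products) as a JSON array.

Coefficients: [6, 1, 1, 3, 5, 6]

D: 6·7+1·0+1·0 = 42 | 3·5+5·3+6·2 = 42
X: 6·7+1·0+1·0 = 42 | 3·8+5·0+6·3 = 42
Y: 6·0+1·3+1·0 = 3 | 3·1+5·0+6·0 = 3
R: 6·0+1·4+1·2 = 6 | 3·0+5·0+6·1 = 6
A: 6·8+1·0+1·0 = 48 | 3·0+5·0+6·8 = 48
gcd(6,1,1,3,5,6) = 1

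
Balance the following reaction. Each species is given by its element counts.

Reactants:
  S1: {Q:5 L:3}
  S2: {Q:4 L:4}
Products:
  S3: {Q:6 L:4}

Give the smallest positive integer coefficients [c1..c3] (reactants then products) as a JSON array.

Coefficients: [4, 1, 4]

Q: 4·5+1·4 = 24 | 4·6 = 24
L: 4·3+1·4 = 16 | 4·4 = 16
gcd(4,1,4) = 1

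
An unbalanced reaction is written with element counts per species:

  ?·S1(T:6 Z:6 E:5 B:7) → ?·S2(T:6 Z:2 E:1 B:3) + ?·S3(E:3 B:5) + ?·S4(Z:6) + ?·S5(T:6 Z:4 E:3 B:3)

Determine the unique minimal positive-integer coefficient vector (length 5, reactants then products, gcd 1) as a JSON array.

Coefficients: [5, 1, 4, 2, 4]

T: 5·6 = 30 | 1·6+4·0+2·0+4·6 = 30
Z: 5·6 = 30 | 1·2+4·0+2·6+4·4 = 30
E: 5·5 = 25 | 1·1+4·3+2·0+4·3 = 25
B: 5·7 = 35 | 1·3+4·5+2·0+4·3 = 35
gcd(5,1,4,2,4) = 1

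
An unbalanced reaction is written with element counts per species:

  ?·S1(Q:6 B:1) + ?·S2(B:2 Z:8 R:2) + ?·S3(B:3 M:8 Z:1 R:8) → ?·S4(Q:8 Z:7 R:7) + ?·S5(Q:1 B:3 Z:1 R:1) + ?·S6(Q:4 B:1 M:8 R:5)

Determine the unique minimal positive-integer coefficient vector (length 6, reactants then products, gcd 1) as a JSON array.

Q: 4·6+1·0+3·0 = 24 | 1·8+4·1+3·4 = 24
B: 4·1+1·2+3·3 = 15 | 1·0+4·3+3·1 = 15
M: 4·0+1·0+3·8 = 24 | 1·0+4·0+3·8 = 24
Z: 4·0+1·8+3·1 = 11 | 1·7+4·1+3·0 = 11
R: 4·0+1·2+3·8 = 26 | 1·7+4·1+3·5 = 26
gcd(4,1,3,1,4,3) = 1

Coefficients: [4, 1, 3, 1, 4, 3]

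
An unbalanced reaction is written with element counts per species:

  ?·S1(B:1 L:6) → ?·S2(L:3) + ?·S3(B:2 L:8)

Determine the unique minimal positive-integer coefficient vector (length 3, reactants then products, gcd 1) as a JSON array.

Coefficients: [6, 4, 3]

B: 6·1 = 6 | 4·0+3·2 = 6
L: 6·6 = 36 | 4·3+3·8 = 36
gcd(6,4,3) = 1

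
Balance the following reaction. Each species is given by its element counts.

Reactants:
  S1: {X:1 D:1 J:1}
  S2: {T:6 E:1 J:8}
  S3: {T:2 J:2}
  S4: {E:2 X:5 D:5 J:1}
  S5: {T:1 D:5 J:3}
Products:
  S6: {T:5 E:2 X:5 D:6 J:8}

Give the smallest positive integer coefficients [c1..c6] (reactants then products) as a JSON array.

T: 5·0+2·6+6·2+4·0+1·1 = 25 | 5·5 = 25
E: 5·0+2·1+6·0+4·2+1·0 = 10 | 5·2 = 10
X: 5·1+2·0+6·0+4·5+1·0 = 25 | 5·5 = 25
D: 5·1+2·0+6·0+4·5+1·5 = 30 | 5·6 = 30
J: 5·1+2·8+6·2+4·1+1·3 = 40 | 5·8 = 40
gcd(5,2,6,4,1,5) = 1

Coefficients: [5, 2, 6, 4, 1, 5]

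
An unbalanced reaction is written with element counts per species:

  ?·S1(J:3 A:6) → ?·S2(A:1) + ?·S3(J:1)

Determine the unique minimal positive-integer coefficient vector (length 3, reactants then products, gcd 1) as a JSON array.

Coefficients: [1, 6, 3]

J: 1·3 = 3 | 6·0+3·1 = 3
A: 1·6 = 6 | 6·1+3·0 = 6
gcd(1,6,3) = 1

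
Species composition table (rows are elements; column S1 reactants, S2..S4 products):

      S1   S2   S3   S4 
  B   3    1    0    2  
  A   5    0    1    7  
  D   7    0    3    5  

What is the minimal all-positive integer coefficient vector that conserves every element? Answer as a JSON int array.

Coefficients: [2, 4, 3, 1]

B: 2·3 = 6 | 4·1+3·0+1·2 = 6
A: 2·5 = 10 | 4·0+3·1+1·7 = 10
D: 2·7 = 14 | 4·0+3·3+1·5 = 14
gcd(2,4,3,1) = 1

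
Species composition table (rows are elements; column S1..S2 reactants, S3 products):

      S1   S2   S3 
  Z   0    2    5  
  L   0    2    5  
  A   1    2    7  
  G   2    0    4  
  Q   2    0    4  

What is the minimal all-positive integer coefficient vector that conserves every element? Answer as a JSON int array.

Coefficients: [4, 5, 2]

Z: 4·0+5·2 = 10 | 2·5 = 10
L: 4·0+5·2 = 10 | 2·5 = 10
A: 4·1+5·2 = 14 | 2·7 = 14
G: 4·2+5·0 = 8 | 2·4 = 8
Q: 4·2+5·0 = 8 | 2·4 = 8
gcd(4,5,2) = 1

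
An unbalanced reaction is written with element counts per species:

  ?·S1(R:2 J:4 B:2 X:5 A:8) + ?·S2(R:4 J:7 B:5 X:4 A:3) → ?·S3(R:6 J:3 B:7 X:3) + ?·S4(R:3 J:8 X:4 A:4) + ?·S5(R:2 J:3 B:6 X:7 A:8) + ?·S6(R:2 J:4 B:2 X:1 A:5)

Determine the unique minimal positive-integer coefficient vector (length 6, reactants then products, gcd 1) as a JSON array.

R: 6·2+5·4 = 32 | 1·6+4·3+4·2+3·2 = 32
J: 6·4+5·7 = 59 | 1·3+4·8+4·3+3·4 = 59
B: 6·2+5·5 = 37 | 1·7+4·0+4·6+3·2 = 37
X: 6·5+5·4 = 50 | 1·3+4·4+4·7+3·1 = 50
A: 6·8+5·3 = 63 | 1·0+4·4+4·8+3·5 = 63
gcd(6,5,1,4,4,3) = 1

Coefficients: [6, 5, 1, 4, 4, 3]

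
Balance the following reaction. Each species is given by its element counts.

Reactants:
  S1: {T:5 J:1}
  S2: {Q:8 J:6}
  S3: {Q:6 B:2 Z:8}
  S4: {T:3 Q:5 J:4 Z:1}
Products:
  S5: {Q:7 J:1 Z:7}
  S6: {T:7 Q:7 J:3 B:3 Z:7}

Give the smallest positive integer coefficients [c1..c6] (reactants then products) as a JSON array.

T: 5·5+1·0+6·0+1·3 = 28 | 3·0+4·7 = 28
Q: 5·0+1·8+6·6+1·5 = 49 | 3·7+4·7 = 49
J: 5·1+1·6+6·0+1·4 = 15 | 3·1+4·3 = 15
B: 5·0+1·0+6·2+1·0 = 12 | 3·0+4·3 = 12
Z: 5·0+1·0+6·8+1·1 = 49 | 3·7+4·7 = 49
gcd(5,1,6,1,3,4) = 1

Coefficients: [5, 1, 6, 1, 3, 4]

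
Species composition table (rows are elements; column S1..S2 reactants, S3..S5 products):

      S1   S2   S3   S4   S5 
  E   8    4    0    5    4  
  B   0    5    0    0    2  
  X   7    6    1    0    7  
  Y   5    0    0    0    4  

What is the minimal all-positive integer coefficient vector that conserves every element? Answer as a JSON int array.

Coefficients: [4, 2, 5, 4, 5]

E: 4·8+2·4 = 40 | 5·0+4·5+5·4 = 40
B: 4·0+2·5 = 10 | 5·0+4·0+5·2 = 10
X: 4·7+2·6 = 40 | 5·1+4·0+5·7 = 40
Y: 4·5+2·0 = 20 | 5·0+4·0+5·4 = 20
gcd(4,2,5,4,5) = 1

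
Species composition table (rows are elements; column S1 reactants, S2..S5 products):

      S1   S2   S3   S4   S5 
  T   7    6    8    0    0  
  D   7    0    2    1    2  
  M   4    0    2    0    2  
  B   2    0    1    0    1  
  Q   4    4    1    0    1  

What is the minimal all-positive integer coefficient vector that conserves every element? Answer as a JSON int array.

T: 2·7 = 14 | 1·6+1·8+6·0+3·0 = 14
D: 2·7 = 14 | 1·0+1·2+6·1+3·2 = 14
M: 2·4 = 8 | 1·0+1·2+6·0+3·2 = 8
B: 2·2 = 4 | 1·0+1·1+6·0+3·1 = 4
Q: 2·4 = 8 | 1·4+1·1+6·0+3·1 = 8
gcd(2,1,1,6,3) = 1

Coefficients: [2, 1, 1, 6, 3]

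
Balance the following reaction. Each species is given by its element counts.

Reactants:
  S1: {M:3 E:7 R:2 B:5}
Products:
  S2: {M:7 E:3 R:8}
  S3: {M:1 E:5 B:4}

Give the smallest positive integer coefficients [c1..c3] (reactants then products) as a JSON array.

M: 4·3 = 12 | 1·7+5·1 = 12
E: 4·7 = 28 | 1·3+5·5 = 28
R: 4·2 = 8 | 1·8+5·0 = 8
B: 4·5 = 20 | 1·0+5·4 = 20
gcd(4,1,5) = 1

Coefficients: [4, 1, 5]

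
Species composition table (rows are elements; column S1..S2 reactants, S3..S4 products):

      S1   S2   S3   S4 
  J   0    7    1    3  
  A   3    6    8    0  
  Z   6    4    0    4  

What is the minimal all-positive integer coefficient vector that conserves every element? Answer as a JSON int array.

J: 2·0+3·7 = 21 | 3·1+6·3 = 21
A: 2·3+3·6 = 24 | 3·8+6·0 = 24
Z: 2·6+3·4 = 24 | 3·0+6·4 = 24
gcd(2,3,3,6) = 1

Coefficients: [2, 3, 3, 6]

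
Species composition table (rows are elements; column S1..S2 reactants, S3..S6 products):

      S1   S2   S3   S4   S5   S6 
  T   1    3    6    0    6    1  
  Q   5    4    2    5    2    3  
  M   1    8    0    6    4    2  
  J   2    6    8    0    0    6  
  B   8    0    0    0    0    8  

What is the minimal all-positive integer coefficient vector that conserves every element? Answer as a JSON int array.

Coefficients: [4, 4, 1, 4, 1, 4]

T: 4·1+4·3 = 16 | 1·6+4·0+1·6+4·1 = 16
Q: 4·5+4·4 = 36 | 1·2+4·5+1·2+4·3 = 36
M: 4·1+4·8 = 36 | 1·0+4·6+1·4+4·2 = 36
J: 4·2+4·6 = 32 | 1·8+4·0+1·0+4·6 = 32
B: 4·8+4·0 = 32 | 1·0+4·0+1·0+4·8 = 32
gcd(4,4,1,4,1,4) = 1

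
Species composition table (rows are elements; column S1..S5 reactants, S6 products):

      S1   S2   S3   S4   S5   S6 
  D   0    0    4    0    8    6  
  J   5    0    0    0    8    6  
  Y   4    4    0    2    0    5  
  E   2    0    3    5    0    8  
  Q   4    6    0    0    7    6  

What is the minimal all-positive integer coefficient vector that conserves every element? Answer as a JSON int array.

Coefficients: [4, 1, 5, 5, 2, 6]

D: 4·0+1·0+5·4+5·0+2·8 = 36 | 6·6 = 36
J: 4·5+1·0+5·0+5·0+2·8 = 36 | 6·6 = 36
Y: 4·4+1·4+5·0+5·2+2·0 = 30 | 6·5 = 30
E: 4·2+1·0+5·3+5·5+2·0 = 48 | 6·8 = 48
Q: 4·4+1·6+5·0+5·0+2·7 = 36 | 6·6 = 36
gcd(4,1,5,5,2,6) = 1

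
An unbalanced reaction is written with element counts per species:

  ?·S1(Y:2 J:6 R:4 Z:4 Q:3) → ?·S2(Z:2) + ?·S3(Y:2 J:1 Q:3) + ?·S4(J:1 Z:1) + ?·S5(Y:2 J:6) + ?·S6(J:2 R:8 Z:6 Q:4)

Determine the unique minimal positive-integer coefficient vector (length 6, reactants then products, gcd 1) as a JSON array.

Y: 6·2 = 12 | 1·0+2·2+4·0+4·2+3·0 = 12
J: 6·6 = 36 | 1·0+2·1+4·1+4·6+3·2 = 36
R: 6·4 = 24 | 1·0+2·0+4·0+4·0+3·8 = 24
Z: 6·4 = 24 | 1·2+2·0+4·1+4·0+3·6 = 24
Q: 6·3 = 18 | 1·0+2·3+4·0+4·0+3·4 = 18
gcd(6,1,2,4,4,3) = 1

Coefficients: [6, 1, 2, 4, 4, 3]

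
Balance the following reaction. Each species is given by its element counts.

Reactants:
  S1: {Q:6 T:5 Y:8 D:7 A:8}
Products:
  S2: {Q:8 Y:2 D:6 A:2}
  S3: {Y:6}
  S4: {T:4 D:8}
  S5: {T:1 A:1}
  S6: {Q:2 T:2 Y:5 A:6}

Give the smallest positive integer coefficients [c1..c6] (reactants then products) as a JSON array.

Coefficients: [6, 3, 2, 3, 6, 6]

Q: 6·6 = 36 | 3·8+2·0+3·0+6·0+6·2 = 36
T: 6·5 = 30 | 3·0+2·0+3·4+6·1+6·2 = 30
Y: 6·8 = 48 | 3·2+2·6+3·0+6·0+6·5 = 48
D: 6·7 = 42 | 3·6+2·0+3·8+6·0+6·0 = 42
A: 6·8 = 48 | 3·2+2·0+3·0+6·1+6·6 = 48
gcd(6,3,2,3,6,6) = 1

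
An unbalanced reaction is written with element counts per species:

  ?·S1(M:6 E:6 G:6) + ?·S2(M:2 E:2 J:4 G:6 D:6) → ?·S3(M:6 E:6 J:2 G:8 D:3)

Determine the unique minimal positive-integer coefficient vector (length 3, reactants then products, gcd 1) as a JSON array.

M: 5·6+3·2 = 36 | 6·6 = 36
E: 5·6+3·2 = 36 | 6·6 = 36
J: 5·0+3·4 = 12 | 6·2 = 12
G: 5·6+3·6 = 48 | 6·8 = 48
D: 5·0+3·6 = 18 | 6·3 = 18
gcd(5,3,6) = 1

Coefficients: [5, 3, 6]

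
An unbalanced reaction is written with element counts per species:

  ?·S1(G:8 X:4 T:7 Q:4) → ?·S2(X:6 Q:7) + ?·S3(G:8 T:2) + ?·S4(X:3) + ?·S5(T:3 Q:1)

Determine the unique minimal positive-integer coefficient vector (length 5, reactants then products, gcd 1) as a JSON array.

G: 3·8 = 24 | 1·0+3·8+2·0+5·0 = 24
X: 3·4 = 12 | 1·6+3·0+2·3+5·0 = 12
T: 3·7 = 21 | 1·0+3·2+2·0+5·3 = 21
Q: 3·4 = 12 | 1·7+3·0+2·0+5·1 = 12
gcd(3,1,3,2,5) = 1

Coefficients: [3, 1, 3, 2, 5]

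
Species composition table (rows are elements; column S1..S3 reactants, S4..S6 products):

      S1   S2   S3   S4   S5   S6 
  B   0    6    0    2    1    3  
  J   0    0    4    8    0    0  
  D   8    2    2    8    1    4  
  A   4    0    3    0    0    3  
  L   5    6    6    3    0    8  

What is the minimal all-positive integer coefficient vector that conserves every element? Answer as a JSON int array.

Coefficients: [3, 4, 2, 1, 4, 6]

B: 3·0+4·6+2·0 = 24 | 1·2+4·1+6·3 = 24
J: 3·0+4·0+2·4 = 8 | 1·8+4·0+6·0 = 8
D: 3·8+4·2+2·2 = 36 | 1·8+4·1+6·4 = 36
A: 3·4+4·0+2·3 = 18 | 1·0+4·0+6·3 = 18
L: 3·5+4·6+2·6 = 51 | 1·3+4·0+6·8 = 51
gcd(3,4,2,1,4,6) = 1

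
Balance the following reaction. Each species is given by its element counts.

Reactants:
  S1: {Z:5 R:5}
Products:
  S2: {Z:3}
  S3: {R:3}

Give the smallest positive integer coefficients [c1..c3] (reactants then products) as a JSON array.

Z: 3·5 = 15 | 5·3+5·0 = 15
R: 3·5 = 15 | 5·0+5·3 = 15
gcd(3,5,5) = 1

Coefficients: [3, 5, 5]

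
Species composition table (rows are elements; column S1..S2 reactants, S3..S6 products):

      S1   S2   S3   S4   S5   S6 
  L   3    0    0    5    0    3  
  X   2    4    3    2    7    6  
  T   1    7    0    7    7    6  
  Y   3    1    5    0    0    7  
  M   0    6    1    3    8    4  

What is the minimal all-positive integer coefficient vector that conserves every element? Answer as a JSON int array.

Coefficients: [6, 4, 3, 3, 1, 1]

L: 6·3+4·0 = 18 | 3·0+3·5+1·0+1·3 = 18
X: 6·2+4·4 = 28 | 3·3+3·2+1·7+1·6 = 28
T: 6·1+4·7 = 34 | 3·0+3·7+1·7+1·6 = 34
Y: 6·3+4·1 = 22 | 3·5+3·0+1·0+1·7 = 22
M: 6·0+4·6 = 24 | 3·1+3·3+1·8+1·4 = 24
gcd(6,4,3,3,1,1) = 1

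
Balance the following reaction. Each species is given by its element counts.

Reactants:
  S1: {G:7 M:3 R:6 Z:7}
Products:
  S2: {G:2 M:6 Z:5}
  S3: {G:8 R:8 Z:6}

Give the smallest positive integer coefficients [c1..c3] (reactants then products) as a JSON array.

Coefficients: [4, 2, 3]

G: 4·7 = 28 | 2·2+3·8 = 28
M: 4·3 = 12 | 2·6+3·0 = 12
R: 4·6 = 24 | 2·0+3·8 = 24
Z: 4·7 = 28 | 2·5+3·6 = 28
gcd(4,2,3) = 1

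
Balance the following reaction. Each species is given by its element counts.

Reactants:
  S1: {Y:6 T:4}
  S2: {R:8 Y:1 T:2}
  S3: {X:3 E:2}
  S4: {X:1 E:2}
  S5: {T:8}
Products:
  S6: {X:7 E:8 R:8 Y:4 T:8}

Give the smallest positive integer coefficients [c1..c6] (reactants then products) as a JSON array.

Coefficients: [1, 2, 3, 5, 1, 2]

X: 1·0+2·0+3·3+5·1+1·0 = 14 | 2·7 = 14
E: 1·0+2·0+3·2+5·2+1·0 = 16 | 2·8 = 16
R: 1·0+2·8+3·0+5·0+1·0 = 16 | 2·8 = 16
Y: 1·6+2·1+3·0+5·0+1·0 = 8 | 2·4 = 8
T: 1·4+2·2+3·0+5·0+1·8 = 16 | 2·8 = 16
gcd(1,2,3,5,1,2) = 1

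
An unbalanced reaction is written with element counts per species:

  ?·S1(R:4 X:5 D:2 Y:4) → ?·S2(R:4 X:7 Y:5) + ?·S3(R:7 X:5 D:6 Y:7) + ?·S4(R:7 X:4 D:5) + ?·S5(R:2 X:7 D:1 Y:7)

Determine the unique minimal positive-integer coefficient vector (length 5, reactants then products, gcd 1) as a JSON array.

Coefficients: [6, 2, 1, 1, 1]

R: 6·4 = 24 | 2·4+1·7+1·7+1·2 = 24
X: 6·5 = 30 | 2·7+1·5+1·4+1·7 = 30
D: 6·2 = 12 | 2·0+1·6+1·5+1·1 = 12
Y: 6·4 = 24 | 2·5+1·7+1·0+1·7 = 24
gcd(6,2,1,1,1) = 1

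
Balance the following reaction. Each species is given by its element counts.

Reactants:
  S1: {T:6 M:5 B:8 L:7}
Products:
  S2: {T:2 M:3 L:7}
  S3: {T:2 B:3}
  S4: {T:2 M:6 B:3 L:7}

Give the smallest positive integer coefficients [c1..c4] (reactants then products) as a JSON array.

T: 3·6 = 18 | 1·2+6·2+2·2 = 18
M: 3·5 = 15 | 1·3+6·0+2·6 = 15
B: 3·8 = 24 | 1·0+6·3+2·3 = 24
L: 3·7 = 21 | 1·7+6·0+2·7 = 21
gcd(3,1,6,2) = 1

Coefficients: [3, 1, 6, 2]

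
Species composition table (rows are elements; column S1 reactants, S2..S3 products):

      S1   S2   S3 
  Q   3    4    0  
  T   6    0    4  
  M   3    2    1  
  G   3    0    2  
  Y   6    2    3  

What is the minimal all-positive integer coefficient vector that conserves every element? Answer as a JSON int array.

Q: 4·3 = 12 | 3·4+6·0 = 12
T: 4·6 = 24 | 3·0+6·4 = 24
M: 4·3 = 12 | 3·2+6·1 = 12
G: 4·3 = 12 | 3·0+6·2 = 12
Y: 4·6 = 24 | 3·2+6·3 = 24
gcd(4,3,6) = 1

Coefficients: [4, 3, 6]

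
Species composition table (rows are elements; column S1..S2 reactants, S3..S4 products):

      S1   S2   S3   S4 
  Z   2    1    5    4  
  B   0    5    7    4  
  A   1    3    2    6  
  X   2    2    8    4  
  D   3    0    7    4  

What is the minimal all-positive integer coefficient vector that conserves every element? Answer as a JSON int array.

Coefficients: [5, 3, 1, 2]

Z: 5·2+3·1 = 13 | 1·5+2·4 = 13
B: 5·0+3·5 = 15 | 1·7+2·4 = 15
A: 5·1+3·3 = 14 | 1·2+2·6 = 14
X: 5·2+3·2 = 16 | 1·8+2·4 = 16
D: 5·3+3·0 = 15 | 1·7+2·4 = 15
gcd(5,3,1,2) = 1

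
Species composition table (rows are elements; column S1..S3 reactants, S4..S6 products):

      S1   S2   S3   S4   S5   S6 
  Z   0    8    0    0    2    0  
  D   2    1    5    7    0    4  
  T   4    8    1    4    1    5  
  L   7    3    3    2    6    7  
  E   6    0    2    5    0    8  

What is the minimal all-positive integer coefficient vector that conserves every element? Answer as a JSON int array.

Z: 3·0+1·8+5·0 = 8 | 4·0+4·2+1·0 = 8
D: 3·2+1·1+5·5 = 32 | 4·7+4·0+1·4 = 32
T: 3·4+1·8+5·1 = 25 | 4·4+4·1+1·5 = 25
L: 3·7+1·3+5·3 = 39 | 4·2+4·6+1·7 = 39
E: 3·6+1·0+5·2 = 28 | 4·5+4·0+1·8 = 28
gcd(3,1,5,4,4,1) = 1

Coefficients: [3, 1, 5, 4, 4, 1]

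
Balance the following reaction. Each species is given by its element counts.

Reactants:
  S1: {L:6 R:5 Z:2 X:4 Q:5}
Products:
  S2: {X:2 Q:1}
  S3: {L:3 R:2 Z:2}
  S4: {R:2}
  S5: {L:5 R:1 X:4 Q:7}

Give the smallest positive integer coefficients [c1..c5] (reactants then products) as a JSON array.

Coefficients: [5, 4, 5, 6, 3]

L: 5·6 = 30 | 4·0+5·3+6·0+3·5 = 30
R: 5·5 = 25 | 4·0+5·2+6·2+3·1 = 25
Z: 5·2 = 10 | 4·0+5·2+6·0+3·0 = 10
X: 5·4 = 20 | 4·2+5·0+6·0+3·4 = 20
Q: 5·5 = 25 | 4·1+5·0+6·0+3·7 = 25
gcd(5,4,5,6,3) = 1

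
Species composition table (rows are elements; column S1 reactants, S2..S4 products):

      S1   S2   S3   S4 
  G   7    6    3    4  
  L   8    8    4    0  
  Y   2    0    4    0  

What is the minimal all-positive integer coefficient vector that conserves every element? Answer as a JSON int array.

G: 4·7 = 28 | 3·6+2·3+1·4 = 28
L: 4·8 = 32 | 3·8+2·4+1·0 = 32
Y: 4·2 = 8 | 3·0+2·4+1·0 = 8
gcd(4,3,2,1) = 1

Coefficients: [4, 3, 2, 1]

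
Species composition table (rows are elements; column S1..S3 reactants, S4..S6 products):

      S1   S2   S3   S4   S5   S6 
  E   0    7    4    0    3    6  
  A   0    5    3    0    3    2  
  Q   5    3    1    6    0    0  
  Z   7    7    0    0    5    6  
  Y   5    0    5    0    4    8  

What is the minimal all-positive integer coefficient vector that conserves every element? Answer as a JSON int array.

Coefficients: [4, 2, 4, 5, 6, 2]

E: 4·0+2·7+4·4 = 30 | 5·0+6·3+2·6 = 30
A: 4·0+2·5+4·3 = 22 | 5·0+6·3+2·2 = 22
Q: 4·5+2·3+4·1 = 30 | 5·6+6·0+2·0 = 30
Z: 4·7+2·7+4·0 = 42 | 5·0+6·5+2·6 = 42
Y: 4·5+2·0+4·5 = 40 | 5·0+6·4+2·8 = 40
gcd(4,2,4,5,6,2) = 1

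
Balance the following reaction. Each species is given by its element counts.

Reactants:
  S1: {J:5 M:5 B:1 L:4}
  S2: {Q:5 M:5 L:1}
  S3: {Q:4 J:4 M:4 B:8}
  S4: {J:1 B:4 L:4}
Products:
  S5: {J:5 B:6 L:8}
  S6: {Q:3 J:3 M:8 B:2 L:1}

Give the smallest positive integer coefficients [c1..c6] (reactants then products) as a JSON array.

Coefficients: [6, 2, 2, 5, 5, 6]

Q: 6·0+2·5+2·4+5·0 = 18 | 5·0+6·3 = 18
J: 6·5+2·0+2·4+5·1 = 43 | 5·5+6·3 = 43
M: 6·5+2·5+2·4+5·0 = 48 | 5·0+6·8 = 48
B: 6·1+2·0+2·8+5·4 = 42 | 5·6+6·2 = 42
L: 6·4+2·1+2·0+5·4 = 46 | 5·8+6·1 = 46
gcd(6,2,2,5,5,6) = 1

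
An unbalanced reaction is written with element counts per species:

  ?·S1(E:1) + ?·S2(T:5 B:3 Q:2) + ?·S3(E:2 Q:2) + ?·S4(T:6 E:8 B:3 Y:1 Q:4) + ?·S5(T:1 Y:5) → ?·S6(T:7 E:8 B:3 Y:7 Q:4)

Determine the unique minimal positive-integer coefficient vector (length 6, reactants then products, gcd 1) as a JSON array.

T: 6·0+1·5+1·0+3·6+5·1 = 28 | 4·7 = 28
E: 6·1+1·0+1·2+3·8+5·0 = 32 | 4·8 = 32
B: 6·0+1·3+1·0+3·3+5·0 = 12 | 4·3 = 12
Y: 6·0+1·0+1·0+3·1+5·5 = 28 | 4·7 = 28
Q: 6·0+1·2+1·2+3·4+5·0 = 16 | 4·4 = 16
gcd(6,1,1,3,5,4) = 1

Coefficients: [6, 1, 1, 3, 5, 4]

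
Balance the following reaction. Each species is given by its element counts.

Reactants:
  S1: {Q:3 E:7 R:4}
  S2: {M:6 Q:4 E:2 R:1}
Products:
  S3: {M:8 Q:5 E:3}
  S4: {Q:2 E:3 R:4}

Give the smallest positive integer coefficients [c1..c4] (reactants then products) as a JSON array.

M: 1·0+4·6 = 24 | 3·8+2·0 = 24
Q: 1·3+4·4 = 19 | 3·5+2·2 = 19
E: 1·7+4·2 = 15 | 3·3+2·3 = 15
R: 1·4+4·1 = 8 | 3·0+2·4 = 8
gcd(1,4,3,2) = 1

Coefficients: [1, 4, 3, 2]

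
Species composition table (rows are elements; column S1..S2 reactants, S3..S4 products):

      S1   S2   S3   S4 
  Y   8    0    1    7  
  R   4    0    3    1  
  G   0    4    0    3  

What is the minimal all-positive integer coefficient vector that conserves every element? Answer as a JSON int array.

Y: 4·8+3·0 = 32 | 4·1+4·7 = 32
R: 4·4+3·0 = 16 | 4·3+4·1 = 16
G: 4·0+3·4 = 12 | 4·0+4·3 = 12
gcd(4,3,4,4) = 1

Coefficients: [4, 3, 4, 4]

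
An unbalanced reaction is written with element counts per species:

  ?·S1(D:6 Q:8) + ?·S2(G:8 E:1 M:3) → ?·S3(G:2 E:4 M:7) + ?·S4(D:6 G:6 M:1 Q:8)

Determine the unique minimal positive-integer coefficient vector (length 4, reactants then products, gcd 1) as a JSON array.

D: 5·6+4·0 = 30 | 1·0+5·6 = 30
G: 5·0+4·8 = 32 | 1·2+5·6 = 32
E: 5·0+4·1 = 4 | 1·4+5·0 = 4
M: 5·0+4·3 = 12 | 1·7+5·1 = 12
Q: 5·8+4·0 = 40 | 1·0+5·8 = 40
gcd(5,4,1,5) = 1

Coefficients: [5, 4, 1, 5]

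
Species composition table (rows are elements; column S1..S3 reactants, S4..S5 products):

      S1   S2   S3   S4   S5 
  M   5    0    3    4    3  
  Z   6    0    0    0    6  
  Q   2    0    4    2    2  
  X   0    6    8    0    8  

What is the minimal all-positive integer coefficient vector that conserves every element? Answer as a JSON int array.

M: 5·5+4·0+2·3 = 31 | 4·4+5·3 = 31
Z: 5·6+4·0+2·0 = 30 | 4·0+5·6 = 30
Q: 5·2+4·0+2·4 = 18 | 4·2+5·2 = 18
X: 5·0+4·6+2·8 = 40 | 4·0+5·8 = 40
gcd(5,4,2,4,5) = 1

Coefficients: [5, 4, 2, 4, 5]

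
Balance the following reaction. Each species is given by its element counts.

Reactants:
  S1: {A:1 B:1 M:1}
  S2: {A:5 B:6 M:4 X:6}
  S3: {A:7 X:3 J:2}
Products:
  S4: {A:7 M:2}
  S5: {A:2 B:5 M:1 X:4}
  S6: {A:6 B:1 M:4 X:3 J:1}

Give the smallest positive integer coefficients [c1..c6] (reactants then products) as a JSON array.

A: 4·1+5·5+2·7 = 43 | 1·7+6·2+4·6 = 43
B: 4·1+5·6+2·0 = 34 | 1·0+6·5+4·1 = 34
M: 4·1+5·4+2·0 = 24 | 1·2+6·1+4·4 = 24
X: 4·0+5·6+2·3 = 36 | 1·0+6·4+4·3 = 36
J: 4·0+5·0+2·2 = 4 | 1·0+6·0+4·1 = 4
gcd(4,5,2,1,6,4) = 1

Coefficients: [4, 5, 2, 1, 6, 4]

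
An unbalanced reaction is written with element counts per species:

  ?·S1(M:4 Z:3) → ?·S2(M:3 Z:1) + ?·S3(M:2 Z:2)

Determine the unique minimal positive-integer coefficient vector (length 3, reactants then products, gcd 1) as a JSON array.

M: 4·4 = 16 | 2·3+5·2 = 16
Z: 4·3 = 12 | 2·1+5·2 = 12
gcd(4,2,5) = 1

Coefficients: [4, 2, 5]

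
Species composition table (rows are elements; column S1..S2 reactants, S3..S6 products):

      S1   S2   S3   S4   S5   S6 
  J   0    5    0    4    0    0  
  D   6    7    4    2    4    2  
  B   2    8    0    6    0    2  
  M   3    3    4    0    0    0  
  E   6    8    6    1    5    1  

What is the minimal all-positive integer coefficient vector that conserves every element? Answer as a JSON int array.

J: 4·0+4·5 = 20 | 6·0+5·4+2·0+5·0 = 20
D: 4·6+4·7 = 52 | 6·4+5·2+2·4+5·2 = 52
B: 4·2+4·8 = 40 | 6·0+5·6+2·0+5·2 = 40
M: 4·3+4·3 = 24 | 6·4+5·0+2·0+5·0 = 24
E: 4·6+4·8 = 56 | 6·6+5·1+2·5+5·1 = 56
gcd(4,4,6,5,2,5) = 1

Coefficients: [4, 4, 6, 5, 2, 5]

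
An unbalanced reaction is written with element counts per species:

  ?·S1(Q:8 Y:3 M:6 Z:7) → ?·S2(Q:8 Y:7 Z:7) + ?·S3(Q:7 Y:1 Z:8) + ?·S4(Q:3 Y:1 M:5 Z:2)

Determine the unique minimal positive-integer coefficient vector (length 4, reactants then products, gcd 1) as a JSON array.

Coefficients: [5, 1, 2, 6]

Q: 5·8 = 40 | 1·8+2·7+6·3 = 40
Y: 5·3 = 15 | 1·7+2·1+6·1 = 15
M: 5·6 = 30 | 1·0+2·0+6·5 = 30
Z: 5·7 = 35 | 1·7+2·8+6·2 = 35
gcd(5,1,2,6) = 1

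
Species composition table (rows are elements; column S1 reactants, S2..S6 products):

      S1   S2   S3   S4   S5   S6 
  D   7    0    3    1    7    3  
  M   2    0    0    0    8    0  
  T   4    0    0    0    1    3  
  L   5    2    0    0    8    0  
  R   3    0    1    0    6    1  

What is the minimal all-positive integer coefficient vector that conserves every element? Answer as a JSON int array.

D: 4·7 = 28 | 6·0+1·3+3·1+1·7+5·3 = 28
M: 4·2 = 8 | 6·0+1·0+3·0+1·8+5·0 = 8
T: 4·4 = 16 | 6·0+1·0+3·0+1·1+5·3 = 16
L: 4·5 = 20 | 6·2+1·0+3·0+1·8+5·0 = 20
R: 4·3 = 12 | 6·0+1·1+3·0+1·6+5·1 = 12
gcd(4,6,1,3,1,5) = 1

Coefficients: [4, 6, 1, 3, 1, 5]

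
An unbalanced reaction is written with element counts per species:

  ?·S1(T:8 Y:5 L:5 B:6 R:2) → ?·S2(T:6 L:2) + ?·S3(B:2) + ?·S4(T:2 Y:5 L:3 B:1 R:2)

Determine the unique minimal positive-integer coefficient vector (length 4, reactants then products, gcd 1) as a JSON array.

T: 2·8 = 16 | 2·6+5·0+2·2 = 16
Y: 2·5 = 10 | 2·0+5·0+2·5 = 10
L: 2·5 = 10 | 2·2+5·0+2·3 = 10
B: 2·6 = 12 | 2·0+5·2+2·1 = 12
R: 2·2 = 4 | 2·0+5·0+2·2 = 4
gcd(2,2,5,2) = 1

Coefficients: [2, 2, 5, 2]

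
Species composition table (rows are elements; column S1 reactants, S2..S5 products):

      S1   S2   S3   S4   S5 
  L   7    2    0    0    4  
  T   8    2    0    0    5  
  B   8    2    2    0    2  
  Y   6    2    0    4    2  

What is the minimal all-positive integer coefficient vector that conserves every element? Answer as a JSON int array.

Coefficients: [4, 6, 6, 1, 4]

L: 4·7 = 28 | 6·2+6·0+1·0+4·4 = 28
T: 4·8 = 32 | 6·2+6·0+1·0+4·5 = 32
B: 4·8 = 32 | 6·2+6·2+1·0+4·2 = 32
Y: 4·6 = 24 | 6·2+6·0+1·4+4·2 = 24
gcd(4,6,6,1,4) = 1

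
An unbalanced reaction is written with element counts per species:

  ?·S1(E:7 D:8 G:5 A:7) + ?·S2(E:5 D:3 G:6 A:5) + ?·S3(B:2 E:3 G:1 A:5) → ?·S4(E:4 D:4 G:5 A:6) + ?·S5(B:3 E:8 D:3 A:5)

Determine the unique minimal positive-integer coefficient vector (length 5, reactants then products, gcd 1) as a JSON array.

Coefficients: [3, 2, 3, 6, 2]

B: 3·0+2·0+3·2 = 6 | 6·0+2·3 = 6
E: 3·7+2·5+3·3 = 40 | 6·4+2·8 = 40
D: 3·8+2·3+3·0 = 30 | 6·4+2·3 = 30
G: 3·5+2·6+3·1 = 30 | 6·5+2·0 = 30
A: 3·7+2·5+3·5 = 46 | 6·6+2·5 = 46
gcd(3,2,3,6,2) = 1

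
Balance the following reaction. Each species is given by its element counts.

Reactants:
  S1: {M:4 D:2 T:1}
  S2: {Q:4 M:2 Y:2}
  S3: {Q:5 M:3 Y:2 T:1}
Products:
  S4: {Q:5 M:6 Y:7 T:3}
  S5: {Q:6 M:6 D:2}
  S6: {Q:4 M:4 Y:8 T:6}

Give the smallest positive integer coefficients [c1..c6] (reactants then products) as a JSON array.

Coefficients: [6, 5, 6, 2, 6, 1]

Q: 6·0+5·4+6·5 = 50 | 2·5+6·6+1·4 = 50
M: 6·4+5·2+6·3 = 52 | 2·6+6·6+1·4 = 52
Y: 6·0+5·2+6·2 = 22 | 2·7+6·0+1·8 = 22
D: 6·2+5·0+6·0 = 12 | 2·0+6·2+1·0 = 12
T: 6·1+5·0+6·1 = 12 | 2·3+6·0+1·6 = 12
gcd(6,5,6,2,6,1) = 1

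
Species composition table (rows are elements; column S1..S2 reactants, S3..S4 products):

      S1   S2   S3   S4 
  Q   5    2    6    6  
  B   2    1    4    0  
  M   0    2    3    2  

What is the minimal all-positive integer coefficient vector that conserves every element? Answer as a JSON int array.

Coefficients: [2, 4, 2, 1]

Q: 2·5+4·2 = 18 | 2·6+1·6 = 18
B: 2·2+4·1 = 8 | 2·4+1·0 = 8
M: 2·0+4·2 = 8 | 2·3+1·2 = 8
gcd(2,4,2,1) = 1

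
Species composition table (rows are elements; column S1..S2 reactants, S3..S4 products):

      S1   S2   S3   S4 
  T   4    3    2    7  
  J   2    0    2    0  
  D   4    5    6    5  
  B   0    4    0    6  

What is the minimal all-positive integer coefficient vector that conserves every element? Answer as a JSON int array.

T: 5·4+6·3 = 38 | 5·2+4·7 = 38
J: 5·2+6·0 = 10 | 5·2+4·0 = 10
D: 5·4+6·5 = 50 | 5·6+4·5 = 50
B: 5·0+6·4 = 24 | 5·0+4·6 = 24
gcd(5,6,5,4) = 1

Coefficients: [5, 6, 5, 4]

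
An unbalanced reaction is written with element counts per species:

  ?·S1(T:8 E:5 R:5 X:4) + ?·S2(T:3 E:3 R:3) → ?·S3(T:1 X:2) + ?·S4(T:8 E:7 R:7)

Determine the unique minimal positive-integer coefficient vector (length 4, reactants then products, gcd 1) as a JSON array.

Coefficients: [3, 2, 6, 3]

T: 3·8+2·3 = 30 | 6·1+3·8 = 30
E: 3·5+2·3 = 21 | 6·0+3·7 = 21
R: 3·5+2·3 = 21 | 6·0+3·7 = 21
X: 3·4+2·0 = 12 | 6·2+3·0 = 12
gcd(3,2,6,3) = 1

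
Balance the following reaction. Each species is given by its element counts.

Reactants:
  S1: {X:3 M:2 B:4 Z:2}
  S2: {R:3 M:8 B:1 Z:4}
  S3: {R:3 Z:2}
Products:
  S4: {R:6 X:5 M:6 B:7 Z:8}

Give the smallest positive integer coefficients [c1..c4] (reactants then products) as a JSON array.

Coefficients: [5, 1, 5, 3]

R: 5·0+1·3+5·3 = 18 | 3·6 = 18
X: 5·3+1·0+5·0 = 15 | 3·5 = 15
M: 5·2+1·8+5·0 = 18 | 3·6 = 18
B: 5·4+1·1+5·0 = 21 | 3·7 = 21
Z: 5·2+1·4+5·2 = 24 | 3·8 = 24
gcd(5,1,5,3) = 1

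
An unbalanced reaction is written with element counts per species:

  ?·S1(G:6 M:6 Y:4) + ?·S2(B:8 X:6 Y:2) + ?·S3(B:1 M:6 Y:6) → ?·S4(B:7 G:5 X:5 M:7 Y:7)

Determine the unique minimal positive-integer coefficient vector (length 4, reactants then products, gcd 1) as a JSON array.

Coefficients: [5, 5, 2, 6]

B: 5·0+5·8+2·1 = 42 | 6·7 = 42
G: 5·6+5·0+2·0 = 30 | 6·5 = 30
X: 5·0+5·6+2·0 = 30 | 6·5 = 30
M: 5·6+5·0+2·6 = 42 | 6·7 = 42
Y: 5·4+5·2+2·6 = 42 | 6·7 = 42
gcd(5,5,2,6) = 1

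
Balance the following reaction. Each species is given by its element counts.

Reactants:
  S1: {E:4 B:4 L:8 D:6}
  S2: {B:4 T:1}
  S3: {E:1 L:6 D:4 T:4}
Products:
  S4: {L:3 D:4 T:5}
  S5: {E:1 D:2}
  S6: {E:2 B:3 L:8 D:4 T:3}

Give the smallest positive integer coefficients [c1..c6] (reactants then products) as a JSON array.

Coefficients: [1, 2, 5, 2, 1, 4]

E: 1·4+2·0+5·1 = 9 | 2·0+1·1+4·2 = 9
B: 1·4+2·4+5·0 = 12 | 2·0+1·0+4·3 = 12
L: 1·8+2·0+5·6 = 38 | 2·3+1·0+4·8 = 38
D: 1·6+2·0+5·4 = 26 | 2·4+1·2+4·4 = 26
T: 1·0+2·1+5·4 = 22 | 2·5+1·0+4·3 = 22
gcd(1,2,5,2,1,4) = 1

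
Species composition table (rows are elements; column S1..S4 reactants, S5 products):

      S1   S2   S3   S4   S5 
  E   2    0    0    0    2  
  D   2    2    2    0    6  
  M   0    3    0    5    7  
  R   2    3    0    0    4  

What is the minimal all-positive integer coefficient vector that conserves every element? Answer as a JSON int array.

Coefficients: [3, 2, 4, 3, 3]

E: 3·2+2·0+4·0+3·0 = 6 | 3·2 = 6
D: 3·2+2·2+4·2+3·0 = 18 | 3·6 = 18
M: 3·0+2·3+4·0+3·5 = 21 | 3·7 = 21
R: 3·2+2·3+4·0+3·0 = 12 | 3·4 = 12
gcd(3,2,4,3,3) = 1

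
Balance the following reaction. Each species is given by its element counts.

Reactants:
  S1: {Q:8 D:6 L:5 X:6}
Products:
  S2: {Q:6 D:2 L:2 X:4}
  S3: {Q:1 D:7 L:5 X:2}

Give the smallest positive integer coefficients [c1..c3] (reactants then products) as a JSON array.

Q: 4·8 = 32 | 5·6+2·1 = 32
D: 4·6 = 24 | 5·2+2·7 = 24
L: 4·5 = 20 | 5·2+2·5 = 20
X: 4·6 = 24 | 5·4+2·2 = 24
gcd(4,5,2) = 1

Coefficients: [4, 5, 2]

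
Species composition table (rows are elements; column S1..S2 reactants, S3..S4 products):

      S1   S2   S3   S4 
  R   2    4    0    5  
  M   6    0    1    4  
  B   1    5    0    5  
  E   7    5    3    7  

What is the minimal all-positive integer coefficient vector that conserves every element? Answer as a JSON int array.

R: 5·2+5·4 = 30 | 6·0+6·5 = 30
M: 5·6+5·0 = 30 | 6·1+6·4 = 30
B: 5·1+5·5 = 30 | 6·0+6·5 = 30
E: 5·7+5·5 = 60 | 6·3+6·7 = 60
gcd(5,5,6,6) = 1

Coefficients: [5, 5, 6, 6]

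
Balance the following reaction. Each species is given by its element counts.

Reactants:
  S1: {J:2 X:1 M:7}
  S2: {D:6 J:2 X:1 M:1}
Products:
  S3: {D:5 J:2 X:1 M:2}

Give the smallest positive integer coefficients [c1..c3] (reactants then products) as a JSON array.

Coefficients: [1, 5, 6]

D: 1·0+5·6 = 30 | 6·5 = 30
J: 1·2+5·2 = 12 | 6·2 = 12
X: 1·1+5·1 = 6 | 6·1 = 6
M: 1·7+5·1 = 12 | 6·2 = 12
gcd(1,5,6) = 1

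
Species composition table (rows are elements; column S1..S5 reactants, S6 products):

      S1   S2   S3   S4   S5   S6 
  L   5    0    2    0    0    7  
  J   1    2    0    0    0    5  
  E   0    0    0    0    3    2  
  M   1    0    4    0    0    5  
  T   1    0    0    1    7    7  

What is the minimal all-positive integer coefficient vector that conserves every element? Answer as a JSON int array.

Coefficients: [3, 6, 3, 4, 2, 3]

L: 3·5+6·0+3·2+4·0+2·0 = 21 | 3·7 = 21
J: 3·1+6·2+3·0+4·0+2·0 = 15 | 3·5 = 15
E: 3·0+6·0+3·0+4·0+2·3 = 6 | 3·2 = 6
M: 3·1+6·0+3·4+4·0+2·0 = 15 | 3·5 = 15
T: 3·1+6·0+3·0+4·1+2·7 = 21 | 3·7 = 21
gcd(3,6,3,4,2,3) = 1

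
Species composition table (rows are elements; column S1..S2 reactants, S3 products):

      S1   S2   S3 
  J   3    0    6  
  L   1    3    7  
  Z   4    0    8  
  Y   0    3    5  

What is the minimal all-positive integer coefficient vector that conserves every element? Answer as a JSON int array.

J: 6·3+5·0 = 18 | 3·6 = 18
L: 6·1+5·3 = 21 | 3·7 = 21
Z: 6·4+5·0 = 24 | 3·8 = 24
Y: 6·0+5·3 = 15 | 3·5 = 15
gcd(6,5,3) = 1

Coefficients: [6, 5, 3]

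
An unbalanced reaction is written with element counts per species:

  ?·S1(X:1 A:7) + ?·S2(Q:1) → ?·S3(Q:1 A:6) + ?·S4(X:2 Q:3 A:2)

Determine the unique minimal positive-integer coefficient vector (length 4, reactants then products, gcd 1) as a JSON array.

Coefficients: [2, 5, 2, 1]

X: 2·1+5·0 = 2 | 2·0+1·2 = 2
Q: 2·0+5·1 = 5 | 2·1+1·3 = 5
A: 2·7+5·0 = 14 | 2·6+1·2 = 14
gcd(2,5,2,1) = 1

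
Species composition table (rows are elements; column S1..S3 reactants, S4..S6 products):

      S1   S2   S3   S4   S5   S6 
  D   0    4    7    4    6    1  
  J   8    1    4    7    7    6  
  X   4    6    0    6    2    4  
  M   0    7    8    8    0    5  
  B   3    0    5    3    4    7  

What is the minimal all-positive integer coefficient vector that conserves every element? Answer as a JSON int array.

Coefficients: [5, 3, 3, 5, 2, 1]

D: 5·0+3·4+3·7 = 33 | 5·4+2·6+1·1 = 33
J: 5·8+3·1+3·4 = 55 | 5·7+2·7+1·6 = 55
X: 5·4+3·6+3·0 = 38 | 5·6+2·2+1·4 = 38
M: 5·0+3·7+3·8 = 45 | 5·8+2·0+1·5 = 45
B: 5·3+3·0+3·5 = 30 | 5·3+2·4+1·7 = 30
gcd(5,3,3,5,2,1) = 1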